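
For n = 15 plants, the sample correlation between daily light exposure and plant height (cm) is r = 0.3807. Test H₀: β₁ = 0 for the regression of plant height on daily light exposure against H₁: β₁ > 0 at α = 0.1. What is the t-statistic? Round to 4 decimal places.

t = r·√(n − 2)/√(1 − r²) = 0.3807·√13/√0.855068 = 1.4844.
df = n − 2 = 13.
One-sided p ≈ 0.0808, which is < 0.1, so reject H₀.
There is evidence of a linear association between daily light exposure and plant height.

t = 1.4844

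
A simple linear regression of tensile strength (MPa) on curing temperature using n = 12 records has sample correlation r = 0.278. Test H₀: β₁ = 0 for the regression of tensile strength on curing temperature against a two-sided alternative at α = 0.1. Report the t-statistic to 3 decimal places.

t = 0.915

t = r·√(n − 2)/√(1 − r²) = 0.278·√10/√0.922716 = 0.915.
df = n − 2 = 10.
Two-sided p ≈ 0.3816, which is ≥ 0.1, so fail to reject H₀.
The data do not give significant evidence of a linear association between curing temperature and tensile strength.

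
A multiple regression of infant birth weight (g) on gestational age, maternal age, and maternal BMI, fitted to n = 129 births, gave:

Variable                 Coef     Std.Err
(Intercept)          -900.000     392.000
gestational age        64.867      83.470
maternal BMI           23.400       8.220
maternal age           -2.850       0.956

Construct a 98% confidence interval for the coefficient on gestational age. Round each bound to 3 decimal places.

(-131.834, 261.568)

Read off: b = 64.867, SE = 83.470 for gestational age.
df = n − k − 1 = 129 − 3 − 1 = 125.
t* = t_{0.01, 125} = 2.35655.
Margin = t* × SE = 2.35655 × 83.470 = 196.70123.
CI: 64.867 ± 196.70123 → (-131.834, 261.568).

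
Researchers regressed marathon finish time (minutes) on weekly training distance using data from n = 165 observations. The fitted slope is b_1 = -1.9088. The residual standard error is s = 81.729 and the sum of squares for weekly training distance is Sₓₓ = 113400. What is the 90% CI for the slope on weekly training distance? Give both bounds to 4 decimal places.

(-2.3103, -1.5073)

SE(b_1) = s/√Sₓₓ = 81.729/√113400 = 0.2427.
df = n − 2 = 163.
t* = t_{0.05, 163} = 1.654256.
Margin = t* × SE = 1.654256 × 0.2427 = 0.401488.
CI: -1.9088 ± 0.401488 → (-2.3103, -1.5073).
With 90% confidence, each one-unit increase in weekly training distance is associated with a change of between -2.3103 and -1.5073 minutes in marathon finish time.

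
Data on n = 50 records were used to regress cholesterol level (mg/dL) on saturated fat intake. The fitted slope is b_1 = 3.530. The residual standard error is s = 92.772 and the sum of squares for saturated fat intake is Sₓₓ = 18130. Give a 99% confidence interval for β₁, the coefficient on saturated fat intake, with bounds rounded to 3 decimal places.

(1.682, 5.378)

SE(b_1) = s/√Sₓₓ = 92.772/√18130 = 0.688998.
df = n − 2 = 48.
t* = t_{0.005, 48} = 2.682204.
Margin = t* × SE = 2.682204 × 0.688998 = 1.84803.
CI: 3.530 ± 1.84803 → (1.682, 5.378).
With 99% confidence, each one-unit increase in saturated fat intake is associated with a change of between 1.682 and 5.378 mg/dL in cholesterol level.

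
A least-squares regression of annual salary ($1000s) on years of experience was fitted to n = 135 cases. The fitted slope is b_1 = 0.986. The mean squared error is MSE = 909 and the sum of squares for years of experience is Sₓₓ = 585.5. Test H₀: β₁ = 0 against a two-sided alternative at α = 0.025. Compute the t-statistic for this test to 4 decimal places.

SE(b_1) = √(MSE/Sₓₓ) = √(909/585.5) = 1.246.
t = 0.986 / 1.246 = 0.7913.
df = n − 2 = 133.
Two-sided p ≈ 0.4302, which is ≥ 0.025, so fail to reject H₀.
The data do not give significant evidence of an association between years of experience and annual salary.

t = 0.7913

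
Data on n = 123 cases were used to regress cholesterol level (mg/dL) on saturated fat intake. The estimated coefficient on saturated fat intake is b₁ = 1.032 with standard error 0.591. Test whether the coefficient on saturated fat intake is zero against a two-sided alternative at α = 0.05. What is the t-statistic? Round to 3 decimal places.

t = 1.746

H₀: β₁ = 0 vs H₁: β₁ ≠ 0.
t = (b₁ − β₁⁰)/SE = 1.032 / 0.591 = 1.746.
df = n − 2 = 123 − 2 = 121.
Two-sided p ≈ 0.0833, which is ≥ 0.05, so fail to reject H₀.
The data do not give significant evidence of an association between saturated fat intake and cholesterol level.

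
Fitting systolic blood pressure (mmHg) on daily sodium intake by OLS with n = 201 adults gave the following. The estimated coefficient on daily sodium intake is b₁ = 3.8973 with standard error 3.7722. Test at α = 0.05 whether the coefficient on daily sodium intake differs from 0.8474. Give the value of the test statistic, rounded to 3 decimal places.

t = 0.809

H₀: β₁ = 0.8474 vs H₁: β₁ ≠ 0.8474.
t = (b₁ − β₁⁰)/SE = (3.8973 − 0.8474) / 3.7722 = 0.809.
df = n − 2 = 201 − 2 = 199.
Two-sided p ≈ 0.4198, which is ≥ 0.05, so fail to reject H₀.
The data are consistent with a true slope of 0.8474 mmHg per unit of daily sodium intake.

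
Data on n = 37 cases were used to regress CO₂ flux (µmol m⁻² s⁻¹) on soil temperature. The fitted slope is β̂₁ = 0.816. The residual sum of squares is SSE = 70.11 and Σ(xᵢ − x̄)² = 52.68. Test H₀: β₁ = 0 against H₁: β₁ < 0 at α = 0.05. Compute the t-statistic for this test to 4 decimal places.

t = 4.1846

MSE = SSE/(n − 2) = 70.11/35 = 2.00314.
SE(β̂₁) = √(MSE/Sₓₓ) = √(2.00314/52.68) = 0.194999.
t = 0.816 / 0.194999 = 4.1846.
df = n − 2 = 35.
One-sided p ≈ 0.9999, which is ≥ 0.05, so fail to reject H₀.
The data do not give significant evidence that the true slope on soil temperature is negative.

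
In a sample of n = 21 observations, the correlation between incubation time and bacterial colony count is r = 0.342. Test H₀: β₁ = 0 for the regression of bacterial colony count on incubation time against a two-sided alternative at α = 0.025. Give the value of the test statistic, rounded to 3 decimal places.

t = 1.586

t = r·√(n − 2)/√(1 − r²) = 0.342·√19/√0.883036 = 1.586.
df = n − 2 = 19.
Two-sided p ≈ 0.1292, which is ≥ 0.025, so fail to reject H₀.
The data do not give significant evidence of a linear association between incubation time and bacterial colony count.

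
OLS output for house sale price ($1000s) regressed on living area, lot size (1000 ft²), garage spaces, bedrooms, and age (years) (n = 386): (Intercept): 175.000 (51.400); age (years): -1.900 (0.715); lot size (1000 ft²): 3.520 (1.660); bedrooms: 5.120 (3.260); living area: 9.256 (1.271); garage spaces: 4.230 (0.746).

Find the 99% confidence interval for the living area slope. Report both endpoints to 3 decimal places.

Read off: b = 9.256, SE = 1.271 for living area.
df = n − k − 1 = 386 − 5 − 1 = 380.
t* = t_{0.005, 380} = 2.588829.
Margin = t* × SE = 2.588829 × 1.271 = 3.29040.
CI: 9.256 ± 3.29040 → (5.966, 12.546).

(5.966, 12.546)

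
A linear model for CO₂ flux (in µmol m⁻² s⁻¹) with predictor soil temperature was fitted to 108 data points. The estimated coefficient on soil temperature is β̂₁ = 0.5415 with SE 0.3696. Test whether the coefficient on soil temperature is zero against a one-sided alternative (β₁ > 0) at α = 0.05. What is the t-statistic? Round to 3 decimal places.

H₀: β₁ = 0 vs H₁: β₁ > 0.
t = (β̂₁ − β₁⁰)/SE = 0.5415 / 0.3696 = 1.465.
df = n − 2 = 108 − 2 = 106.
One-sided p ≈ 0.0729, which is ≥ 0.05, so fail to reject H₀.
The data do not give significant evidence that the true slope on soil temperature is positive.

t = 1.465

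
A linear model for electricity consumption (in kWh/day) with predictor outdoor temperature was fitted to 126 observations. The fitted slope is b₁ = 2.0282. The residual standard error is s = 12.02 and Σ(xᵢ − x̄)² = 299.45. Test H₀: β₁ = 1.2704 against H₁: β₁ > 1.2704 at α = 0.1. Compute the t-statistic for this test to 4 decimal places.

SE(b₁) = s/√Sₓₓ = 12.02/√299.45 = 0.694612.
t = (2.0282 − 1.2704) / 0.694612 = 1.0910.
df = n − 2 = 124.
One-sided p ≈ 0.1387, which is ≥ 0.1, so fail to reject H₀.
The data do not give significant evidence that the true slope on outdoor temperature exceeds 1.2704 kWh/day per unit.

t = 1.0910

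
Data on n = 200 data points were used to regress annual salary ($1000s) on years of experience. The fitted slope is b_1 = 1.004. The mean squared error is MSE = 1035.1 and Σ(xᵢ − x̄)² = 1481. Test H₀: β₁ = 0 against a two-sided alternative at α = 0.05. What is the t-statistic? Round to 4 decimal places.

t = 1.2009

SE(b_1) = √(MSE/Sₓₓ) = √(1035.1/1481) = 0.836014.
t = 1.004 / 0.836014 = 1.2009.
df = n − 2 = 198.
Two-sided p ≈ 0.2312, which is ≥ 0.05, so fail to reject H₀.
The data do not give significant evidence of an association between years of experience and annual salary.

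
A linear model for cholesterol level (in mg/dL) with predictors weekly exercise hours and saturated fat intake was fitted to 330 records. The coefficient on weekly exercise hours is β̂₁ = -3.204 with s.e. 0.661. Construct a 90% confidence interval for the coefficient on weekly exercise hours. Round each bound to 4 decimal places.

(-4.2943, -2.1137)

df = n − k − 1 = 330 − 2 − 1 = 327.
t* = t_{0.05, 327} = 1.649527.
Margin = t* × SE = 1.649527 × 0.661 = 1.090337.
CI: -3.204 ± 1.090337 → (-4.2943, -2.1137).
With 90% confidence, each one-unit increase in weekly exercise hours is associated with a change of between -4.2943 and -2.1137 mg/dL in cholesterol level, holding the other predictors fixed.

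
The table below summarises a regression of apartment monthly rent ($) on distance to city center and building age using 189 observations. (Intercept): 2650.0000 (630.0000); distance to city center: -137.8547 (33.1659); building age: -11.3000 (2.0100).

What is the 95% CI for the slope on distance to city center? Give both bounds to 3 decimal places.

Read off: b = -137.8547, SE = 33.1659 for distance to city center.
df = n − k − 1 = 189 − 2 − 1 = 186.
t* = t_{0.025, 186} = 1.9728.
Margin = t* × SE = 1.9728 × 33.1659 = 65.42969.
CI: -137.8547 ± 65.42969 → (-203.284, -72.425).

(-203.284, -72.425)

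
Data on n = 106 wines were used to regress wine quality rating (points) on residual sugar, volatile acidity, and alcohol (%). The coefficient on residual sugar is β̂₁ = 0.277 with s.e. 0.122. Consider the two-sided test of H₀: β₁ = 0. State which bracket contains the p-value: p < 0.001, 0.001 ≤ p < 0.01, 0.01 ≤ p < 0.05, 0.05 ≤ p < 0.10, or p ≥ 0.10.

t = 0.277 / 0.122 = 2.270.
df = n − k − 1 = 106 − 3 − 1 = 102.
Two-sided p = 2·P(T_{102} > |t|) ≈ 0.0253.
So 0.01 ≤ p < 0.05.

0.01 ≤ p < 0.05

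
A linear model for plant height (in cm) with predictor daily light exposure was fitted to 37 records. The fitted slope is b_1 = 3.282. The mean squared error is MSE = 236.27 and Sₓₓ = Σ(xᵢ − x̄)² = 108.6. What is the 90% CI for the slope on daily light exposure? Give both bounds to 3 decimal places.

(0.790, 5.774)

SE(b_1) = √(MSE/Sₓₓ) = √(236.27/108.6) = 1.47499.
df = n − 2 = 35.
t* = t_{0.05, 35} = 1.689572.
Margin = t* × SE = 1.689572 × 1.47499 = 2.49210.
CI: 3.282 ± 2.49210 → (0.790, 5.774).
With 90% confidence, each one-unit increase in daily light exposure is associated with a change of between 0.790 and 5.774 cm in plant height.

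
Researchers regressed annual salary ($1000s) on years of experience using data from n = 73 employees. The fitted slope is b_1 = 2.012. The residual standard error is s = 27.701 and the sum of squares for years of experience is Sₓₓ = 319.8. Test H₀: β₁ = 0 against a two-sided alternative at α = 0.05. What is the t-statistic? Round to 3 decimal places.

SE(b_1) = s/√Sₓₓ = 27.701/√319.8 = 1.54902.
t = 2.012 / 1.54902 = 1.299.
df = n − 2 = 71.
Two-sided p ≈ 0.1982, which is ≥ 0.05, so fail to reject H₀.
The data do not give significant evidence of an association between years of experience and annual salary.

t = 1.299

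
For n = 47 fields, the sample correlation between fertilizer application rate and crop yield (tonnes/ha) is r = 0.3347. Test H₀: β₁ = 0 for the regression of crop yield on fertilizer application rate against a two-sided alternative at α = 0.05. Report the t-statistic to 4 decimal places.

t = 2.3827

t = r·√(n − 2)/√(1 − r²) = 0.3347·√45/√0.887976 = 2.3827.
df = n − 2 = 45.
Two-sided p ≈ 0.0215, which is < 0.05, so reject H₀.
There is evidence of a linear association between fertilizer application rate and crop yield.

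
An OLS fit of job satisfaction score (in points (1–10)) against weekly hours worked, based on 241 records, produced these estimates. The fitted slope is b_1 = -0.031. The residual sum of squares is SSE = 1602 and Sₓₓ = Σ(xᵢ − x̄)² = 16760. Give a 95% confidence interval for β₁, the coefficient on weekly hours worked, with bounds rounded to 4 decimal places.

MSE = SSE/(n − 2) = 1602/239 = 6.70293.
SE(b_1) = √(MSE/Sₓₓ) = √(6.70293/16760) = 0.0199984.
df = n − 2 = 239.
t* = t_{0.025, 239} = 1.969939.
Margin = t* × SE = 1.969939 × 0.0199984 = 0.039396.
CI: -0.031 ± 0.039396 → (-0.0704, 0.0084).
With 95% confidence, each one-unit increase in weekly hours worked is associated with a change of between -0.0704 and 0.0084 points (1–10) in job satisfaction score.

(-0.0704, 0.0084)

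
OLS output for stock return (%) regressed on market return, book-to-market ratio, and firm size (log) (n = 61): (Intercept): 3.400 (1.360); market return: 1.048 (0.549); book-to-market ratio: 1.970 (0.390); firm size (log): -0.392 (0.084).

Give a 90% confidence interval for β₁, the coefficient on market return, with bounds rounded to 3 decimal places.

(0.130, 1.966)

Read off: b = 1.048, SE = 0.549 for market return.
df = n − k − 1 = 61 − 3 − 1 = 57.
t* = t_{0.05, 57} = 1.672029.
Margin = t* × SE = 1.672029 × 0.549 = 0.91794.
CI: 1.048 ± 0.91794 → (0.130, 1.966).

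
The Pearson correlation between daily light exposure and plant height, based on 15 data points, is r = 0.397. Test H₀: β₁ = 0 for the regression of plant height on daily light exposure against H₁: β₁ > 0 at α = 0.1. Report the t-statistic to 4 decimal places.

t = r·√(n − 2)/√(1 − r²) = 0.397·√13/√0.842391 = 1.5596.
df = n − 2 = 13.
One-sided p ≈ 0.0714, which is < 0.1, so reject H₀.
There is evidence of a linear association between daily light exposure and plant height.

t = 1.5596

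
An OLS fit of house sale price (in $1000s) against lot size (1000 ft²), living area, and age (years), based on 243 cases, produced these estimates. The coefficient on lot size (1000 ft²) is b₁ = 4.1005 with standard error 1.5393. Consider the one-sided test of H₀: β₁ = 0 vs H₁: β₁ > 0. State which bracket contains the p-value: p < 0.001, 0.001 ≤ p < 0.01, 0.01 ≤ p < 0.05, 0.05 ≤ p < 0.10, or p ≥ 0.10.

t = 4.1005 / 1.5393 = 2.664.
df = n − k − 1 = 243 − 3 − 1 = 239.
One-sided p = P(T_{239} > t) ≈ 0.0041.
So 0.001 ≤ p < 0.01.

0.001 ≤ p < 0.01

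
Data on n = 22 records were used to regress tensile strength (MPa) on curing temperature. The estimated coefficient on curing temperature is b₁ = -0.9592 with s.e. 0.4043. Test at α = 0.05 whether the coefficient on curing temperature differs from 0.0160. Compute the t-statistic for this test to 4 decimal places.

t = -2.4121

H₀: β₁ = 0.0160 vs H₁: β₁ ≠ 0.0160.
t = (b₁ − β₁⁰)/SE = (-0.9592 − 0.0160) / 0.4043 = -2.4121.
df = n − 2 = 22 − 2 = 20.
Two-sided p ≈ 0.0256, which is < 0.05, so reject H₀.
There is evidence that the true slope on curing temperature differs from 0.0160 MPa per unit.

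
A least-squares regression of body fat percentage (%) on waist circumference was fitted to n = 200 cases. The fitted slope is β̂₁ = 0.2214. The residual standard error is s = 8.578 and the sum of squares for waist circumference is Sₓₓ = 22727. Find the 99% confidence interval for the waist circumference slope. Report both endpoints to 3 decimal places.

SE(β̂₁) = s/√Sₓₓ = 8.578/√22727 = 0.0569004.
df = n − 2 = 198.
t* = t_{0.005, 198} = 2.600887.
Margin = t* × SE = 2.600887 × 0.0569004 = 0.14799.
CI: 0.2214 ± 0.14799 → (0.073, 0.369).
With 99% confidence, each one-unit increase in waist circumference is associated with a change of between 0.073 and 0.369 % in body fat percentage.

(0.073, 0.369)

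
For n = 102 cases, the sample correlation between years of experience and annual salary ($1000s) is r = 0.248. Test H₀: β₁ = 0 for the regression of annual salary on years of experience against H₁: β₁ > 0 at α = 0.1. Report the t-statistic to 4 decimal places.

t = r·√(n − 2)/√(1 − r²) = 0.248·√100/√0.938496 = 2.5600.
df = n − 2 = 100.
One-sided p ≈ 0.0060, which is < 0.1, so reject H₀.
There is evidence of a linear association between years of experience and annual salary.

t = 2.5600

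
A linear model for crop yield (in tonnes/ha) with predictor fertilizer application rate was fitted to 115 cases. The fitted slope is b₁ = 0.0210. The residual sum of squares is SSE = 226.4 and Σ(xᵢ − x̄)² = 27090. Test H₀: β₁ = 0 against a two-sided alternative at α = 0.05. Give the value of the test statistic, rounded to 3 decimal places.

t = 2.442

MSE = SSE/(n − 2) = 226.4/113 = 2.00354.
SE(b₁) = √(MSE/Sₓₓ) = √(2.00354/27090) = 0.00859992.
t = 0.0210 / 0.00859992 = 2.442.
df = n − 2 = 113.
Two-sided p ≈ 0.0162, which is < 0.05, so reject H₀.
There is evidence that fertilizer application rate is associated with crop yield.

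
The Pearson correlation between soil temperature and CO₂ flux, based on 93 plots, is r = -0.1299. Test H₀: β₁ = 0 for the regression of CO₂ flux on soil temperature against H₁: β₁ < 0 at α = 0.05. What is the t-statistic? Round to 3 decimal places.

t = -1.250

t = r·√(n − 2)/√(1 − r²) = -0.1299·√91/√0.983126 = -1.250.
df = n − 2 = 91.
One-sided p ≈ 0.1073, which is ≥ 0.05, so fail to reject H₀.
The data do not give significant evidence of a linear association between soil temperature and CO₂ flux.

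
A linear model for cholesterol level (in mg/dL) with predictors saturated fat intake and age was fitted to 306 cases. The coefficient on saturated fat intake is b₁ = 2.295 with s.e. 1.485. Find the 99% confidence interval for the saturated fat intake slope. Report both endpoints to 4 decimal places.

df = n − k − 1 = 306 − 2 − 1 = 303.
t* = t_{0.005, 303} = 2.592152.
Margin = t* × SE = 2.592152 × 1.485 = 3.849346.
CI: 2.295 ± 3.849346 → (-1.5543, 6.1443).
With 99% confidence, each one-unit increase in saturated fat intake is associated with a change of between -1.5543 and 6.1443 mg/dL in cholesterol level, holding the other predictors fixed.

(-1.5543, 6.1443)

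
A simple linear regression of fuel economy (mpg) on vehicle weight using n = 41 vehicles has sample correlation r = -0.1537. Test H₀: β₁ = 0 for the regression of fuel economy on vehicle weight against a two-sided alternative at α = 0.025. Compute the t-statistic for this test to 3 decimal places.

t = r·√(n − 2)/√(1 − r²) = -0.1537·√39/√0.976376 = -0.971.
df = n − 2 = 39.
Two-sided p ≈ 0.3373, which is ≥ 0.025, so fail to reject H₀.
The data do not give significant evidence of a linear association between vehicle weight and fuel economy.

t = -0.971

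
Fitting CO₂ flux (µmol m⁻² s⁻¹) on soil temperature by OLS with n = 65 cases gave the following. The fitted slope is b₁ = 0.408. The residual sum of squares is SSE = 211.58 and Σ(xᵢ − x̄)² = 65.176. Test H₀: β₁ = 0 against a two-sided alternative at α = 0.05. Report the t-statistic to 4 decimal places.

t = 1.7974

MSE = SSE/(n − 2) = 211.58/63 = 3.35841.
SE(b₁) = √(MSE/Sₓₓ) = √(3.35841/65.176) = 0.226999.
t = 0.408 / 0.226999 = 1.7974.
df = n − 2 = 63.
Two-sided p ≈ 0.0771, which is ≥ 0.05, so fail to reject H₀.
The data do not give significant evidence of an association between soil temperature and CO₂ flux.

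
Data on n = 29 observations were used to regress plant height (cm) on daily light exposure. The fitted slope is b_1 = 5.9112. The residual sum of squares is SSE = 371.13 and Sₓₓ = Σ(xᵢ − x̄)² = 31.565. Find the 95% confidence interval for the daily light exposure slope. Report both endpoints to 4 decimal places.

MSE = SSE/(n − 2) = 371.13/27 = 13.7456.
SE(b_1) = √(MSE/Sₓₓ) = √(13.7456/31.565) = 0.6599.
df = n − 2 = 27.
t* = t_{0.025, 27} = 2.051831.
Margin = t* × SE = 2.051831 × 0.6599 = 1.354003.
CI: 5.9112 ± 1.354003 → (4.5572, 7.2652).
With 95% confidence, each one-unit increase in daily light exposure is associated with a change of between 4.5572 and 7.2652 cm in plant height.

(4.5572, 7.2652)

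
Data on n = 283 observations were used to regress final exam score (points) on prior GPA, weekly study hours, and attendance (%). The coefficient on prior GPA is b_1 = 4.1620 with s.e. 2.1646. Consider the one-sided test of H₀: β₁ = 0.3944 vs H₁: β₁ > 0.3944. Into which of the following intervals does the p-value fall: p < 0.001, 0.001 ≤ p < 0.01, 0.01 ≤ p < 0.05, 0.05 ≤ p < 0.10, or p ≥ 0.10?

0.01 ≤ p < 0.05

t = (4.1620 − 0.3944) / 2.1646 = 1.741.
df = n − k − 1 = 283 − 3 − 1 = 279.
One-sided p = P(T_{279} > t) ≈ 0.0414.
So 0.01 ≤ p < 0.05.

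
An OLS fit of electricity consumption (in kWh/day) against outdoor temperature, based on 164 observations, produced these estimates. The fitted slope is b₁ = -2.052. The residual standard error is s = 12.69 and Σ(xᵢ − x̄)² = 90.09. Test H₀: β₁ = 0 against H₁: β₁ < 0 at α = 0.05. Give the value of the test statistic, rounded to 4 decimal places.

t = -1.5348

SE(b₁) = s/√Sₓₓ = 12.69/√90.09 = 1.33698.
t = -2.052 / 1.33698 = -1.5348.
df = n − 2 = 162.
One-sided p ≈ 0.0634, which is ≥ 0.05, so fail to reject H₀.
The data do not give significant evidence that the true slope on outdoor temperature is negative.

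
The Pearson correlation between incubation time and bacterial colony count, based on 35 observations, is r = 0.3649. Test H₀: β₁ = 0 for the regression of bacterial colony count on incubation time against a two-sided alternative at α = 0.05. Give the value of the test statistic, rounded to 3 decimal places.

t = 2.251

t = r·√(n − 2)/√(1 − r²) = 0.3649·√33/√0.866848 = 2.251.
df = n − 2 = 33.
Two-sided p ≈ 0.0311, which is < 0.05, so reject H₀.
There is evidence of a linear association between incubation time and bacterial colony count.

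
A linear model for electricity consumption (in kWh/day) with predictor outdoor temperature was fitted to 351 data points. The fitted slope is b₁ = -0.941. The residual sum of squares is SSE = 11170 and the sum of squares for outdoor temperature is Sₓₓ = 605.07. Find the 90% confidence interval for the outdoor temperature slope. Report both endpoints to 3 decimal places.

MSE = SSE/(n − 2) = 11170/349 = 32.0057.
SE(b₁) = √(MSE/Sₓₓ) = √(32.0057/605.07) = 0.229991.
df = n − 2 = 349.
t* = t_{0.05, 349} = 1.649231.
Margin = t* × SE = 1.649231 × 0.229991 = 0.37931.
CI: -0.941 ± 0.37931 → (-1.320, -0.562).
With 90% confidence, each one-unit increase in outdoor temperature is associated with a change of between -1.320 and -0.562 kWh/day in electricity consumption.

(-1.320, -0.562)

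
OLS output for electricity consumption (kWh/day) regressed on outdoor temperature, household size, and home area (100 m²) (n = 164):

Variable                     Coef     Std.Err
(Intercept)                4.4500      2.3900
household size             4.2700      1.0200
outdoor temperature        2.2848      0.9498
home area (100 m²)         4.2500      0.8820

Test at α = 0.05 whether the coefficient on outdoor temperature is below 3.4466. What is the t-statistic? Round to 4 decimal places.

t = -1.2232

Read off: b = 2.2848, SE = 0.9498 for outdoor temperature.
H₀: β₁ = 3.4466 vs H₁: β₁ < 3.4466.
t = (2.2848 − 3.4466) / 0.9498 = -1.2232.
df = n − k − 1 = 164 − 3 − 1 = 160.
One-sided p ≈ 0.1115, which is ≥ 0.05, so fail to reject H₀.
The data do not give significant evidence that the true slope on outdoor temperature is below 3.4466 kWh/day per unit, holding the other predictors fixed.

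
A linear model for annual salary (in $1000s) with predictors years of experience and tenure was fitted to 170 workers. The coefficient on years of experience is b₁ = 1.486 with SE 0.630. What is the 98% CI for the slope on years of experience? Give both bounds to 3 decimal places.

df = n − k − 1 = 170 − 2 − 1 = 167.
t* = t_{0.01, 167} = 2.348884.
Margin = t* × SE = 2.348884 × 0.630 = 1.47980.
CI: 1.486 ± 1.47980 → (0.006, 2.966).
With 98% confidence, each one-unit increase in years of experience is associated with a change of between 0.006 and 2.966 $1000s in annual salary, holding the other predictors fixed.

(0.006, 2.966)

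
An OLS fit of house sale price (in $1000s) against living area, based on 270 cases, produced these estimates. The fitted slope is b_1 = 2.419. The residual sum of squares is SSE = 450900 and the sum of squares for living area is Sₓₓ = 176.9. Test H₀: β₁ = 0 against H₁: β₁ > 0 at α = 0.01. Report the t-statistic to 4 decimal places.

MSE = SSE/(n − 2) = 450900/268 = 1682.46.
SE(b_1) = √(MSE/Sₓₓ) = √(1682.46/176.9) = 3.08396.
t = 2.419 / 3.08396 = 0.7844.
df = n − 2 = 268.
One-sided p ≈ 0.2168, which is ≥ 0.01, so fail to reject H₀.
The data do not give significant evidence that the true slope on living area is positive.

t = 0.7844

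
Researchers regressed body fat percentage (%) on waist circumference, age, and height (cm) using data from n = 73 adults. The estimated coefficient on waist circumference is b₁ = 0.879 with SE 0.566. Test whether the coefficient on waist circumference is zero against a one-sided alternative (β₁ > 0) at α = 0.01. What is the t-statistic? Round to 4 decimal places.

H₀: β₁ = 0 vs H₁: β₁ > 0.
t = (b₁ − β₁⁰)/SE = 0.879 / 0.566 = 1.5530.
df = n − k − 1 = 73 − 3 − 1 = 69.
One-sided p ≈ 0.0625, which is ≥ 0.01, so fail to reject H₀.
The data do not give significant evidence that the true slope on waist circumference is positive, holding the other predictors fixed.

t = 1.5530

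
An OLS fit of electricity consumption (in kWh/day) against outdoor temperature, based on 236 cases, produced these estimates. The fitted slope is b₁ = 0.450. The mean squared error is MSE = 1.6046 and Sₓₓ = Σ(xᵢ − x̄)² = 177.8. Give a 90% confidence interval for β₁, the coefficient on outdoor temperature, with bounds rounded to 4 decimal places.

(0.2931, 0.6069)

SE(b₁) = √(MSE/Sₓₓ) = √(1.6046/177.8) = 0.0949987.
df = n − 2 = 234.
t* = t_{0.05, 234} = 1.651391.
Margin = t* × SE = 1.651391 × 0.0949987 = 0.156880.
CI: 0.450 ± 0.156880 → (0.2931, 0.6069).
With 90% confidence, each one-unit increase in outdoor temperature is associated with a change of between 0.2931 and 0.6069 kWh/day in electricity consumption.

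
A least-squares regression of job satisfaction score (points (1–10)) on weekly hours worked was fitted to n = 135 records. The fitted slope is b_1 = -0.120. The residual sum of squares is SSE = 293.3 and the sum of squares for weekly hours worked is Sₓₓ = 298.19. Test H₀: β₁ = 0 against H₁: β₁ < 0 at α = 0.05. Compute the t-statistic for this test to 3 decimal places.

t = -1.395

MSE = SSE/(n − 2) = 293.3/133 = 2.20526.
SE(b_1) = √(MSE/Sₓₓ) = √(2.20526/298.19) = 0.0859971.
t = -0.120 / 0.0859971 = -1.395.
df = n − 2 = 133.
One-sided p ≈ 0.0826, which is ≥ 0.05, so fail to reject H₀.
The data do not give significant evidence that the true slope on weekly hours worked is negative.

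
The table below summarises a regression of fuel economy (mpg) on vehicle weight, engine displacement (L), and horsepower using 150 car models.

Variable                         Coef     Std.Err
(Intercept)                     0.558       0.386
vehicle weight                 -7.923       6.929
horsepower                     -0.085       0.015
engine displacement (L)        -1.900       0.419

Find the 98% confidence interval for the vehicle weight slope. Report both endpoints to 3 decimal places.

(-24.221, 8.375)

Read off: b = -7.923, SE = 6.929 for vehicle weight.
df = n − k − 1 = 150 − 3 − 1 = 146.
t* = t_{0.01, 146} = 2.35216.
Margin = t* × SE = 2.35216 × 6.929 = 16.29812.
CI: -7.923 ± 16.29812 → (-24.221, 8.375).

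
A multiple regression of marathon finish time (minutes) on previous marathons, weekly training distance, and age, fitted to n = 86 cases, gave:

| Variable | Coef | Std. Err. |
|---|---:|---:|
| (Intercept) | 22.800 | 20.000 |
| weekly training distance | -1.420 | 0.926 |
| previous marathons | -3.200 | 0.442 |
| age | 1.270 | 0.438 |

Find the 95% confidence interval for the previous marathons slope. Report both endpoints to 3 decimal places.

Read off: b = -3.200, SE = 0.442 for previous marathons.
df = n − k − 1 = 86 − 3 − 1 = 82.
t* = t_{0.025, 82} = 1.989319.
Margin = t* × SE = 1.989319 × 0.442 = 0.87928.
CI: -3.200 ± 0.87928 → (-4.079, -2.321).

(-4.079, -2.321)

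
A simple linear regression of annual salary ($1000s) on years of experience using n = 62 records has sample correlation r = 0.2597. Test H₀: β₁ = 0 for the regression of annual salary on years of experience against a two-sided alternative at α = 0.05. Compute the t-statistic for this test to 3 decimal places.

t = 2.083

t = r·√(n − 2)/√(1 − r²) = 0.2597·√60/√0.932556 = 2.083.
df = n − 2 = 60.
Two-sided p ≈ 0.0415, which is < 0.05, so reject H₀.
There is evidence of a linear association between years of experience and annual salary.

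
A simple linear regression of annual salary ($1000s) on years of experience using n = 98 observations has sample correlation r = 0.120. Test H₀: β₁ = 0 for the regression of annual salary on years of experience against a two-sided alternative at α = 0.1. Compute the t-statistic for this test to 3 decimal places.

t = r·√(n − 2)/√(1 − r²) = 0.120·√96/√0.9856 = 1.184.
df = n − 2 = 96.
Two-sided p ≈ 0.2392, which is ≥ 0.1, so fail to reject H₀.
The data do not give significant evidence of a linear association between years of experience and annual salary.

t = 1.184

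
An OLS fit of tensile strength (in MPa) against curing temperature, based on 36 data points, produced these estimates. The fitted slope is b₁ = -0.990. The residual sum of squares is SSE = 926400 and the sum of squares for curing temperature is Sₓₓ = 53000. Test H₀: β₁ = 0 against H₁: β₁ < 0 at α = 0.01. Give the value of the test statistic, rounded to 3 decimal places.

MSE = SSE/(n − 2) = 926400/34 = 27247.1.
SE(b₁) = √(MSE/Sₓₓ) = √(27247.1/53000) = 0.717004.
t = -0.990 / 0.717004 = -1.381.
df = n − 2 = 34.
One-sided p ≈ 0.0882, which is ≥ 0.01, so fail to reject H₀.
The data do not give significant evidence that the true slope on curing temperature is negative.

t = -1.381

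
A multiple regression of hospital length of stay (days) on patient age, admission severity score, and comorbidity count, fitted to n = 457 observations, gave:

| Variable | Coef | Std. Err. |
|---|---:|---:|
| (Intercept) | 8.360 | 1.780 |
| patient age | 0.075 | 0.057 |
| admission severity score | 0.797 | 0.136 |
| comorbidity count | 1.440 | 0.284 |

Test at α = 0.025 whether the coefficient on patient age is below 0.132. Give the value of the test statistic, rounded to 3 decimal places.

t = -1.000

Read off: b = 0.075, SE = 0.057 for patient age.
H₀: β₁ = 0.132 vs H₁: β₁ < 0.132.
t = (0.075 − 0.132) / 0.057 = -1.000.
df = n − k − 1 = 457 − 3 − 1 = 453.
One-sided p ≈ 0.1589, which is ≥ 0.025, so fail to reject H₀.
The data do not give significant evidence that the true slope on patient age is below 0.132 days per unit, holding the other predictors fixed.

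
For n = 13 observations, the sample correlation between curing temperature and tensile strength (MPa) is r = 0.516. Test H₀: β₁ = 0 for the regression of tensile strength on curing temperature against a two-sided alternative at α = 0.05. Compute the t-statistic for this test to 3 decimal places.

t = r·√(n − 2)/√(1 − r²) = 0.516·√11/√0.733744 = 1.998.
df = n − 2 = 11.
Two-sided p ≈ 0.0711, which is ≥ 0.05, so fail to reject H₀.
The data do not give significant evidence of a linear association between curing temperature and tensile strength.

t = 1.998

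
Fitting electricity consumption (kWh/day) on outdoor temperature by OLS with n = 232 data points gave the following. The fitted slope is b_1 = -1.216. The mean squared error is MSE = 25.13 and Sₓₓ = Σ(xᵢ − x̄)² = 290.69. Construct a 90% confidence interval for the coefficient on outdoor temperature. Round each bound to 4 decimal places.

SE(b_1) = √(MSE/Sₓₓ) = √(25.13/290.69) = 0.294023.
df = n − 2 = 230.
t* = t_{0.05, 230} = 1.651506.
Margin = t* × SE = 1.651506 × 0.294023 = 0.485581.
CI: -1.216 ± 0.485581 → (-1.7016, -0.7304).
With 90% confidence, each one-unit increase in outdoor temperature is associated with a change of between -1.7016 and -0.7304 kWh/day in electricity consumption.

(-1.7016, -0.7304)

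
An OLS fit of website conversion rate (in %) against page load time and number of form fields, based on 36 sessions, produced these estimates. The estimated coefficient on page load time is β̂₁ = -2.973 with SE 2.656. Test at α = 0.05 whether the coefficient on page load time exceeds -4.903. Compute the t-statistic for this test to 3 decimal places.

H₀: β₁ = -4.903 vs H₁: β₁ > -4.903.
t = (β̂₁ − β₁⁰)/SE = (-2.973 − (-4.903)) / 2.656 = 0.727.
df = n − k − 1 = 36 − 2 − 1 = 33.
One-sided p ≈ 0.2363, which is ≥ 0.05, so fail to reject H₀.
The data do not give significant evidence that the true slope on page load time exceeds -4.903 % per unit, holding the other predictors fixed.

t = 0.727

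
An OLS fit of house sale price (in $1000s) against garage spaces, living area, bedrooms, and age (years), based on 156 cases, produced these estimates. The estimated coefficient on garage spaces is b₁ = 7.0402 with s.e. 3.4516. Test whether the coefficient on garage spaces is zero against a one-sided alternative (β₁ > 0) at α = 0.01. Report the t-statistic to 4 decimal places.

H₀: β₁ = 0 vs H₁: β₁ > 0.
t = (b₁ − β₁⁰)/SE = 7.0402 / 3.4516 = 2.0397.
df = n − k − 1 = 156 − 4 − 1 = 151.
One-sided p ≈ 0.0216, which is ≥ 0.01, so fail to reject H₀.
The data do not give significant evidence that the true slope on garage spaces is positive, holding the other predictors fixed.

t = 2.0397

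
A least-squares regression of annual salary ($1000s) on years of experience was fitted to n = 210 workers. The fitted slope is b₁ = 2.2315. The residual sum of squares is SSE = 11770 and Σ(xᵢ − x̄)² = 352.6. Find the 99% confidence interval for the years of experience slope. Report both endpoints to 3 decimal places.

(1.190, 3.273)

MSE = SSE/(n − 2) = 11770/208 = 56.5865.
SE(b₁) = √(MSE/Sₓₓ) = √(56.5865/352.6) = 0.400604.
df = n − 2 = 208.
t* = t_{0.005, 208} = 2.599672.
Margin = t* × SE = 2.599672 × 0.400604 = 1.04144.
CI: 2.2315 ± 1.04144 → (1.190, 3.273).
With 99% confidence, each one-unit increase in years of experience is associated with a change of between 1.190 and 3.273 $1000s in annual salary.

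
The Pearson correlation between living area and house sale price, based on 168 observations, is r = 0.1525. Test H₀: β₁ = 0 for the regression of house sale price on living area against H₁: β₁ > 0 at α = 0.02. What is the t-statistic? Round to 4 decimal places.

t = 1.9881

t = r·√(n − 2)/√(1 − r²) = 0.1525·√166/√0.976744 = 1.9881.
df = n − 2 = 166.
One-sided p ≈ 0.0242, which is ≥ 0.02, so fail to reject H₀.
The data do not give significant evidence of a linear association between living area and house sale price.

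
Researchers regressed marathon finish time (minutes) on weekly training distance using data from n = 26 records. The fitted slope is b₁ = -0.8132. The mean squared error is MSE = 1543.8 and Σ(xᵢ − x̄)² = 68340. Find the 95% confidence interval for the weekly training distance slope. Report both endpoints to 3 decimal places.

SE(b₁) = √(MSE/Sₓₓ) = √(1543.8/68340) = 0.1503.
df = n − 2 = 24.
t* = t_{0.025, 24} = 2.063899.
Margin = t* × SE = 2.063899 × 0.1503 = 0.31020.
CI: -0.8132 ± 0.31020 → (-1.123, -0.503).
With 95% confidence, each one-unit increase in weekly training distance is associated with a change of between -1.123 and -0.503 minutes in marathon finish time.

(-1.123, -0.503)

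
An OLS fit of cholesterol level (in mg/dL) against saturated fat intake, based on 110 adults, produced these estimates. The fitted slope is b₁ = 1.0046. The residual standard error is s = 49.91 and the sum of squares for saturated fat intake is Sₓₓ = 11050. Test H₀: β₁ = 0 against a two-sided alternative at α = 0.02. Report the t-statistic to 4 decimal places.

t = 2.1159

SE(b₁) = s/√Sₓₓ = 49.91/√11050 = 0.474795.
t = 1.0046 / 0.474795 = 2.1159.
df = n − 2 = 108.
Two-sided p ≈ 0.0367, which is ≥ 0.02, so fail to reject H₀.
The data do not give significant evidence of an association between saturated fat intake and cholesterol level.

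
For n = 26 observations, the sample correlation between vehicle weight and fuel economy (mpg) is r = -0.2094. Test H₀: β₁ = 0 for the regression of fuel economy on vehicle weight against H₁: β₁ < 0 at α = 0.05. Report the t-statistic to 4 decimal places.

t = r·√(n − 2)/√(1 − r²) = -0.2094·√24/√0.956152 = -1.0491.
df = n − 2 = 24.
One-sided p ≈ 0.1523, which is ≥ 0.05, so fail to reject H₀.
The data do not give significant evidence of a linear association between vehicle weight and fuel economy.

t = -1.0491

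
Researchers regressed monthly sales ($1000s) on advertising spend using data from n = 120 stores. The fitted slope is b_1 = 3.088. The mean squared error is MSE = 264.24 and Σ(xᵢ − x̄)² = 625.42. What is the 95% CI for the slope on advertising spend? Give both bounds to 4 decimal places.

SE(b_1) = √(MSE/Sₓₓ) = √(264.24/625.42) = 0.65.
df = n − 2 = 118.
t* = t_{0.025, 118} = 1.980272.
Margin = t* × SE = 1.980272 × 0.65 = 1.287177.
CI: 3.088 ± 1.287177 → (1.8008, 4.3752).
With 95% confidence, each one-unit increase in advertising spend is associated with a change of between 1.8008 and 4.3752 $1000s in monthly sales.

(1.8008, 4.3752)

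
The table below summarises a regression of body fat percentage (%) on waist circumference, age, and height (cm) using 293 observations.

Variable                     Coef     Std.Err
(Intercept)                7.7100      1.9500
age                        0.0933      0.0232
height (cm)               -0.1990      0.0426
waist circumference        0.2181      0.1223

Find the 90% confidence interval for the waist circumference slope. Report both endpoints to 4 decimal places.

Read off: b = 0.2181, SE = 0.1223 for waist circumference.
df = n − k − 1 = 293 − 3 − 1 = 289.
t* = t_{0.05, 289} = 1.650143.
Margin = t* × SE = 1.650143 × 0.1223 = 0.201813.
CI: 0.2181 ± 0.201813 → (0.0163, 0.4199).

(0.0163, 0.4199)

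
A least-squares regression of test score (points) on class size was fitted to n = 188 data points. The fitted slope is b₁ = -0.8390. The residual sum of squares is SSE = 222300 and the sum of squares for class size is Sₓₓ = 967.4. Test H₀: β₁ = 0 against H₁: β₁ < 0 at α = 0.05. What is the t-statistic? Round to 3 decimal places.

MSE = SSE/(n − 2) = 222300/186 = 1195.16.
SE(b₁) = √(MSE/Sₓₓ) = √(1195.16/967.4) = 1.1115.
t = -0.8390 / 1.1115 = -0.755.
df = n − 2 = 186.
One-sided p ≈ 0.2257, which is ≥ 0.05, so fail to reject H₀.
The data do not give significant evidence that the true slope on class size is negative.

t = -0.755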